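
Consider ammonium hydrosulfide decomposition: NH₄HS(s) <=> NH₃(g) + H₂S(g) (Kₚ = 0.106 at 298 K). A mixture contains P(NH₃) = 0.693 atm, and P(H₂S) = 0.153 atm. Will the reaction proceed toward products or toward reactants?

(NH₄HS is a pure solid — omitted from Qₚ.)
Qₚ = P(NH₃)·P(H₂S) = (0.693)·(0.153) = 0.106
Qₚ = 0.106 = Kₚ, so the system is already at equilibrium.

neither direction; the system is at equilibrium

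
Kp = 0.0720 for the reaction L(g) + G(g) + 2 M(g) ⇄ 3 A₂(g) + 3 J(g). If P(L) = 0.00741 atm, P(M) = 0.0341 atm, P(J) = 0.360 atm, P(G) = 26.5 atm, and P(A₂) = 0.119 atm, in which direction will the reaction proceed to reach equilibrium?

Qp = P(A₂)³·P(J)³ / (P(L)·P(G)·P(M)²) = (0.119)³·(0.360)³ / ((0.00741)·(26.5)·(0.0341)²) = 0.344
Qp = 0.344 > Kp = 0.0720, so the reverse reaction proceeds.

toward reactants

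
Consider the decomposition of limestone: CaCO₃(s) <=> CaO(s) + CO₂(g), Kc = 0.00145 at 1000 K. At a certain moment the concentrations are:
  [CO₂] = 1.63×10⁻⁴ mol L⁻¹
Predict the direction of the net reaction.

forward (toward products)

(CaCO₃, CaO are pure solids — omitted from Qc.)
Qc = [CO₂] = 1.63×10⁻⁴
Qc = 1.63×10⁻⁴ < Kc = 0.00145, so the forward reaction proceeds.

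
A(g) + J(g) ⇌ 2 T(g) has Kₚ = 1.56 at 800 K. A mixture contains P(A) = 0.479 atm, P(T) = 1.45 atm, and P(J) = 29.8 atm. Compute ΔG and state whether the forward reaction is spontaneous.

ΔG = -15.7 kJ/mol; the forward reaction is spontaneous

Qₚ = P(T)² / (P(A)·P(J)) = (1.45)² / ((0.479)·(29.8)) = 0.147
ΔG = RT ln(Qₚ/Kₚ) = (8.314 J mol⁻¹ K⁻¹)(800 K) × ln(0.147/1.56)
   = (6.651 kJ/mol)(-2.362) = -15.7 kJ/mol
ΔG < 0, so the forward reaction is spontaneous (proceeds forward).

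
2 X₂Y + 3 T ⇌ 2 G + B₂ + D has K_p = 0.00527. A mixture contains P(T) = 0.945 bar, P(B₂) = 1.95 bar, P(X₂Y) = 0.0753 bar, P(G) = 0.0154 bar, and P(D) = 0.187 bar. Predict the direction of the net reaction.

Q_p = P(G)²·P(B₂)·P(D) / (P(X₂Y)²·P(T)³) = (0.0154)²·(1.95)·(0.187) / ((0.0753)²·(0.945)³) = 0.0181
Q_p = 0.0181 > K_p = 0.00527, so the reverse reaction proceeds.

to the left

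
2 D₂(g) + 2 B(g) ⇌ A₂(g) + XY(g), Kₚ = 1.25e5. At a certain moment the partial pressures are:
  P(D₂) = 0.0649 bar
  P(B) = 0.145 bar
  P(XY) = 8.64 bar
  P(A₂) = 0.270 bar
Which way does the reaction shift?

Qₚ = P(A₂)·P(XY) / (P(D₂)²·P(B)²) = (0.270)·(8.64) / ((0.0649)²·(0.145)²) = 26300
Qₚ = 26300 < Kₚ = 1.25e5, so the forward reaction proceeds.

forward (toward products)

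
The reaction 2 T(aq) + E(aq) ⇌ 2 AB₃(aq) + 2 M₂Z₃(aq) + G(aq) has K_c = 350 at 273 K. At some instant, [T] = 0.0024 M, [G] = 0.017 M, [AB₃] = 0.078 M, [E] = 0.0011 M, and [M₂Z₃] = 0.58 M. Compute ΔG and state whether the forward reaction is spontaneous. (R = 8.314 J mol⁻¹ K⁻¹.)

ΔG = 6.25 kJ/mol; the forward reaction is non-spontaneous

Q_c = [AB₃]²·[M₂Z₃]²·[G] / ([T]²·[E]) = (0.078)²·(0.58)²·(0.017) / ((0.0024)²·(0.0011)) = 5490
ΔG = RT ln(Q_c/K_c) = (8.314 J mol⁻¹ K⁻¹)(273 K) × ln(5490/350)
   = (2.270 kJ/mol)(2.753) = 6.25 kJ/mol
ΔG > 0, so the forward reaction is non-spontaneous (proceeds in reverse).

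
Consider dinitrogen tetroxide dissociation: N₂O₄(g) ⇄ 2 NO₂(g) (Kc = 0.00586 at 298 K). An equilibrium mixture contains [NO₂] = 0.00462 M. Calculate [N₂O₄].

[N₂O₄] = 0.00364 M

At equilibrium, Kc = [NO₂]² / [N₂O₄] = 0.00586.
(0.00462)² / ([N₂O₄]) = 0.00586
[N₂O₄] = 0.00364 M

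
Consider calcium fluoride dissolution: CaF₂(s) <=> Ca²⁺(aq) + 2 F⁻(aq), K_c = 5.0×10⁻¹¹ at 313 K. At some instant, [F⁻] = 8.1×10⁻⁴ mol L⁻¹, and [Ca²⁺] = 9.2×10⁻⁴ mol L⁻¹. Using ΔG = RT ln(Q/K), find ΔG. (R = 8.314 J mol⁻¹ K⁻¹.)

ΔG = 6.48 kJ/mol

(CaF₂ is a pure solid — omitted from Q_c.)
Q_c = [Ca²⁺]·[F⁻]² = (9.2×10⁻⁴)·(8.1×10⁻⁴)² = 6.04×10⁻¹⁰
ΔG = RT ln(Q_c/K_c) = (8.314 J mol⁻¹ K⁻¹)(313 K) × ln(6.04×10⁻¹⁰/5.0×10⁻¹¹)
   = (2.602 kJ/mol)(2.492) = 6.48 kJ/mol
ΔG > 0, so the forward reaction is non-spontaneous (proceeds in reverse).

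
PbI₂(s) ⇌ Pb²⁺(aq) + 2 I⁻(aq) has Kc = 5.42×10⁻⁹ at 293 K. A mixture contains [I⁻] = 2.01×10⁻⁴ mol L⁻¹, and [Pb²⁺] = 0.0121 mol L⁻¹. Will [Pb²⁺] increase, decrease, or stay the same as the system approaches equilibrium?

increase

(PbI₂ is a pure solid — omitted from Qc.)
Qc = [Pb²⁺]·[I⁻]² = (0.0121)·(2.01×10⁻⁴)² = 4.89×10⁻¹⁰
Qc = 4.89×10⁻¹⁰ < Kc = 5.42×10⁻⁹: net forward reaction.
Pb²⁺ is a product, so it increases.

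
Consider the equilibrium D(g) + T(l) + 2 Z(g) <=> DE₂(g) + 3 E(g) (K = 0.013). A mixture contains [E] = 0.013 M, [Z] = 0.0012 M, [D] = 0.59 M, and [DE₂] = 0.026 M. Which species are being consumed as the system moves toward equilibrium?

DE₂, E (products)

(T is a pure liquid — omitted from Q.)
Q = [DE₂]·[E]³ / ([D]·[Z]²) = (0.026)·(0.013)³ / ((0.59)·(0.0012)²) = 0.067
Q = 0.067 > K = 0.013: net reverse reaction.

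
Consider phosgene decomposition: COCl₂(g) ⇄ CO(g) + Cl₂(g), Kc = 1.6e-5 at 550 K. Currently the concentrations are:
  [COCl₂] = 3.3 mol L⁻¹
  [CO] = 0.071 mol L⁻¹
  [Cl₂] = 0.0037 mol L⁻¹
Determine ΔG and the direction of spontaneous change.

ΔG = 7.34 kJ/mol; the forward reaction is non-spontaneous

Qc = [CO]·[Cl₂] / [COCl₂] = (0.071)·(0.0037) / (3.3) = 7.96e-5
ΔG = RT ln(Qc/Kc) = (8.314 J mol⁻¹ K⁻¹)(550 K) × ln(7.96e-5/1.6e-5)
   = (4.573 kJ/mol)(1.604) = 7.34 kJ/mol
ΔG > 0, so the forward reaction is non-spontaneous (proceeds in reverse).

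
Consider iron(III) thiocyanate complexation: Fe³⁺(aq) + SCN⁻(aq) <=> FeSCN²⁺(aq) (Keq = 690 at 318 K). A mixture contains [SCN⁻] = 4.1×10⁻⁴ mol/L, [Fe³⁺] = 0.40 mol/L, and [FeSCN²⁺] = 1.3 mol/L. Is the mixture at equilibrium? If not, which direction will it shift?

Q = [FeSCN²⁺] / ([Fe³⁺]·[SCN⁻]) = (1.3) / ((0.40)·(4.1×10⁻⁴)) = 7900
Q = 7900 > Keq = 690: net reverse reaction.

no; Q > K, reaction proceeds in reverse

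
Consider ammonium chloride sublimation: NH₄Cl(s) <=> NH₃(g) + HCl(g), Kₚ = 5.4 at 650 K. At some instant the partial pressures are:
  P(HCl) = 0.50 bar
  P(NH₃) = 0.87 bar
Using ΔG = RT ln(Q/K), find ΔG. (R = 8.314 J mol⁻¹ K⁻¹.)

(NH₄Cl is a pure solid — omitted from Qₚ.)
Qₚ = P(NH₃)·P(HCl) = (0.87)·(0.50) = 0.435
ΔG = RT ln(Qₚ/Kₚ) = (8.314 J mol⁻¹ K⁻¹)(650 K) × ln(0.435/5.4)
   = (5.404 kJ/mol)(-2.519) = -13.6 kJ/mol
ΔG < 0, so the forward reaction is spontaneous (proceeds forward).

ΔG = -13.6 kJ/mol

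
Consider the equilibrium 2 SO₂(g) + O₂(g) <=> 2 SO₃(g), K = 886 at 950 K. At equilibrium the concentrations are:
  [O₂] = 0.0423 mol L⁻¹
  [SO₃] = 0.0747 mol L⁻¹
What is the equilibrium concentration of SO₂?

[SO₂] = 0.0122 mol L⁻¹

At equilibrium, K = [SO₃]² / ([SO₂]²·[O₂]) = 886.
(0.0747)² / (([SO₂])²·(0.0423)) = 886
[SO₂]² = 1.49×10⁻⁴ ⇒ [SO₂] = 0.0122 mol L⁻¹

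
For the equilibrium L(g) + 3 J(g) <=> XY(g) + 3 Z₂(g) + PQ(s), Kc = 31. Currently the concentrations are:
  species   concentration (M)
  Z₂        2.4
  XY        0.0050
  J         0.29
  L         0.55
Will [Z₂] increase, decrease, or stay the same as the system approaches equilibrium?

increase

(PQ is a pure solid — omitted from Qc.)
Qc = [XY]·[Z₂]³ / ([L]·[J]³) = (0.0050)·(2.4)³ / ((0.55)·(0.29)³) = 5.2
Qc = 5.2 < Kc = 31: net forward reaction.
Z₂ is a product, so it increases.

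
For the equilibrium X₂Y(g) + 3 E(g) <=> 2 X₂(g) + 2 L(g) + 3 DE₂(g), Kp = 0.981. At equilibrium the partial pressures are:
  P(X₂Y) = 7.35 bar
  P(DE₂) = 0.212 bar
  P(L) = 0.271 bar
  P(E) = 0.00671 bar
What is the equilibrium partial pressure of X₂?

At equilibrium, Kp = P(X₂)²·P(L)²·P(DE₂)³ / (P(X₂Y)·P(E)³) = 0.981.
(P(X₂))²·(0.271)²·(0.212)³ / ((7.35)·(0.00671)³) = 0.981
P(X₂)² = 0.00311 ⇒ P(X₂) = 0.0558 bar

P(X₂) = 0.0558 bar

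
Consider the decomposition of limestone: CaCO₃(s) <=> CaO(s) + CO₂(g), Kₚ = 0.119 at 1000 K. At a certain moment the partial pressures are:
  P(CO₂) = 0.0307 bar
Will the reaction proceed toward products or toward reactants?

(CaCO₃, CaO are pure solids — omitted from Qₚ.)
Qₚ = P(CO₂) = 0.0307
Qₚ = 0.0307 < Kₚ = 0.119, so the forward reaction proceeds.

forward (toward products)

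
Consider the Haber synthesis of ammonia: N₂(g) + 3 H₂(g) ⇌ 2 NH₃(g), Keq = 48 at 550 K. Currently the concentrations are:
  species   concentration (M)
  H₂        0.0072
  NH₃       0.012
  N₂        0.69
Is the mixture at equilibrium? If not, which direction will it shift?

no; Q > K, reaction proceeds in reverse

Q = [NH₃]² / ([N₂]·[H₂]³) = (0.012)² / ((0.69)·(0.0072)³) = 560
Q = 560 > Keq = 48: net reverse reaction.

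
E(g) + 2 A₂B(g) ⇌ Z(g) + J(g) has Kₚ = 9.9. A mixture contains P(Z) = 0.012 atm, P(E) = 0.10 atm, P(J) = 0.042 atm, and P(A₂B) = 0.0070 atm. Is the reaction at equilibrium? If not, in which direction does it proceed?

in the reverse direction

Qₚ = P(Z)·P(J) / (P(E)·P(A₂B)²) = (0.012)·(0.042) / ((0.10)·(0.0070)²) = 100
Qₚ = 100 > Kₚ = 9.9, so the reverse reaction proceeds.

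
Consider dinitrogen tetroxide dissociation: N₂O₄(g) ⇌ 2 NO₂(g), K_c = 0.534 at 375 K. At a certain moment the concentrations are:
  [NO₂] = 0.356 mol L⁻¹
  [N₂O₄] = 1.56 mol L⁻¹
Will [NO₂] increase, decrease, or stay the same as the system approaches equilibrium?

Q_c = [NO₂]² / [N₂O₄] = (0.356)² / (1.56) = 0.0812
Q_c = 0.0812 < K_c = 0.534: net forward reaction.
NO₂ is a product, so it increases.

increase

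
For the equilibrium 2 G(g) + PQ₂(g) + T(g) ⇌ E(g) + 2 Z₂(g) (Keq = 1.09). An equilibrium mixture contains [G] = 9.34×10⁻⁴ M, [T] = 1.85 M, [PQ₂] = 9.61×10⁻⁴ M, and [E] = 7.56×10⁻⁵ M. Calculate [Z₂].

[Z₂] = 0.00473 M

At equilibrium, Keq = [E]·[Z₂]² / ([G]²·[PQ₂]·[T]) = 1.09.
(7.56×10⁻⁵)·([Z₂])² / ((9.34×10⁻⁴)²·(9.61×10⁻⁴)·(1.85)) = 1.09
[Z₂]² = 2.24×10⁻⁵ ⇒ [Z₂] = 0.00473 M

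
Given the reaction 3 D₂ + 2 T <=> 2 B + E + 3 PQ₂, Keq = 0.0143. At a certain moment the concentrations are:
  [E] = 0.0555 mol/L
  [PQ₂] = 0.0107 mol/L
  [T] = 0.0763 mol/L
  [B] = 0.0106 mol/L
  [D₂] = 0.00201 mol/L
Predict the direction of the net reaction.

toward reactants

Q = [B]²·[E]·[PQ₂]³ / ([D₂]³·[T]²) = (0.0106)²·(0.0555)·(0.0107)³ / ((0.00201)³·(0.0763)²) = 0.162
Q = 0.162 > Keq = 0.0143, so the reverse reaction proceeds.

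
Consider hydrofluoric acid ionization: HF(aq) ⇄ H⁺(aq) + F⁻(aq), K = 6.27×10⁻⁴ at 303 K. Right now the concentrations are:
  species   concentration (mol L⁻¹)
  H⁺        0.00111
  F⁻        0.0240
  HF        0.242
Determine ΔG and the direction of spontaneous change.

ΔG = -4.38 kJ/mol; the forward reaction is spontaneous

Q = [H⁺]·[F⁻] / [HF] = (0.00111)·(0.0240) / (0.242) = 1.10×10⁻⁴
ΔG = RT ln(Q/K) = (8.314 J mol⁻¹ K⁻¹)(303 K) × ln(1.10×10⁻⁴/6.27×10⁻⁴)
   = (2.519 kJ/mol)(-1.740) = -4.38 kJ/mol
ΔG < 0, so the forward reaction is spontaneous (proceeds forward).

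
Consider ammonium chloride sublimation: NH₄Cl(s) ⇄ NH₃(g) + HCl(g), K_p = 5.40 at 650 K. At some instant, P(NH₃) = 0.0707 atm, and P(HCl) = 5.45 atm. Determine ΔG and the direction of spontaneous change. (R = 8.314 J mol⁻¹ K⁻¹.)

(NH₄Cl is a pure solid — omitted from Q_p.)
Q_p = P(NH₃)·P(HCl) = (0.0707)·(5.45) = 0.385
ΔG = RT ln(Q_p/K_p) = (8.314 J mol⁻¹ K⁻¹)(650 K) × ln(0.385/5.40)
   = (5.404 kJ/mol)(-2.641) = -14.3 kJ/mol
ΔG < 0, so the forward reaction is spontaneous (proceeds forward).

ΔG = -14.3 kJ/mol; the forward reaction is spontaneous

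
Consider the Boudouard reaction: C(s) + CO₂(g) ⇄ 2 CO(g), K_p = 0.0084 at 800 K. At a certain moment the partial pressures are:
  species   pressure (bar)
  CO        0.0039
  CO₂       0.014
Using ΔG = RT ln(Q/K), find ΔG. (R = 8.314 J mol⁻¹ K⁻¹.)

(C is a pure solid — omitted from Q_p.)
Q_p = P(CO)² / P(CO₂) = (0.0039)² / (0.014) = 0.00109
ΔG = RT ln(Q_p/K_p) = (8.314 J mol⁻¹ K⁻¹)(800 K) × ln(0.00109/0.0084)
   = (6.651 kJ/mol)(-2.042) = -13.6 kJ/mol
ΔG < 0, so the forward reaction is spontaneous (proceeds forward).

ΔG = -13.6 kJ/mol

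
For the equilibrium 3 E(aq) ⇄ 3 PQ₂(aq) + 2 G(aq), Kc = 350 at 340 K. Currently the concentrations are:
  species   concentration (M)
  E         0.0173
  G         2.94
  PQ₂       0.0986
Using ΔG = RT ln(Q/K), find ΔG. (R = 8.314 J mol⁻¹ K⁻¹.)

ΔG = 4.30 kJ/mol

Qc = [PQ₂]³·[G]² / [E]³ = (0.0986)³·(2.94)² / (0.0173)³ = 1600
ΔG = RT ln(Qc/Kc) = (8.314 J mol⁻¹ K⁻¹)(340 K) × ln(1600/350)
   = (2.827 kJ/mol)(1.520) = 4.30 kJ/mol
ΔG > 0, so the forward reaction is non-spontaneous (proceeds in reverse).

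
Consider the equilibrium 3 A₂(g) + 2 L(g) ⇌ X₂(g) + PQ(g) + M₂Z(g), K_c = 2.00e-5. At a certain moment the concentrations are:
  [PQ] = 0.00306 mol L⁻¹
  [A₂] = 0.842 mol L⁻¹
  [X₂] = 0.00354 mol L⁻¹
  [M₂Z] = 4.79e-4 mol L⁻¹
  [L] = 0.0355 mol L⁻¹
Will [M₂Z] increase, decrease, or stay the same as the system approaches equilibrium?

Q_c = [X₂]·[PQ]·[M₂Z] / ([A₂]³·[L]²) = (0.00354)·(0.00306)·(4.79e-4) / ((0.842)³·(0.0355)²) = 6.90e-6
Q_c = 6.90e-6 < K_c = 2.00e-5: net forward reaction.
M₂Z is a product, so it increases.

increase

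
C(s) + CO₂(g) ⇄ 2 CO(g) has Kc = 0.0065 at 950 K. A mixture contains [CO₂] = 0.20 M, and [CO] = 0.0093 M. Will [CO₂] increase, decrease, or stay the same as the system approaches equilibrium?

decrease

(C is a pure solid — omitted from Qc.)
Qc = [CO]² / [CO₂] = (0.0093)² / (0.20) = 4.3×10⁻⁴
Qc = 4.3×10⁻⁴ < Kc = 0.0065: net forward reaction.
CO₂ is a reactant, so it decreases.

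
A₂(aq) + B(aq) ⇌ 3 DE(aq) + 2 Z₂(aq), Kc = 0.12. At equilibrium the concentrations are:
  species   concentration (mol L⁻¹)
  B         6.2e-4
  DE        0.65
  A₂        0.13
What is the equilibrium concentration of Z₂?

[Z₂] = 0.0059 mol L⁻¹

At equilibrium, Kc = [DE]³·[Z₂]² / ([A₂]·[B]) = 0.12.
(0.65)³·([Z₂])² / ((0.13)·(6.2e-4)) = 0.12
[Z₂]² = 3.52e-5 ⇒ [Z₂] = 0.0059 mol L⁻¹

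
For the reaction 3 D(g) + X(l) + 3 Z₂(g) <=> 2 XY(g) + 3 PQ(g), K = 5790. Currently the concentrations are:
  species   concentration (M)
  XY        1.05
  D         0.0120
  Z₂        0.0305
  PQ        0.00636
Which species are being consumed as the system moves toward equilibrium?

(X is a pure liquid — omitted from Q.)
Q = [XY]²·[PQ]³ / ([D]³·[Z₂]³) = (1.05)²·(0.00636)³ / ((0.0120)³·(0.0305)³) = 5790
Q = 5790 = K; the system is at equilibrium.

none (at equilibrium)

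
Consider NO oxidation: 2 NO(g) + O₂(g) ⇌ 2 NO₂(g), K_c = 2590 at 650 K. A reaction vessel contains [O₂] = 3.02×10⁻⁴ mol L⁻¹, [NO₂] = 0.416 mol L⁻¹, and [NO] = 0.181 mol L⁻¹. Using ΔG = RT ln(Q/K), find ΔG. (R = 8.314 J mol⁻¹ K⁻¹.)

Q_c = [NO₂]² / ([NO]²·[O₂]) = (0.416)² / ((0.181)²·(3.02×10⁻⁴)) = 17500
ΔG = RT ln(Q_c/K_c) = (8.314 J mol⁻¹ K⁻¹)(650 K) × ln(17500/2590)
   = (5.404 kJ/mol)(1.911) = 10.3 kJ/mol
ΔG > 0, so the forward reaction is non-spontaneous (proceeds in reverse).

ΔG = 10.3 kJ/mol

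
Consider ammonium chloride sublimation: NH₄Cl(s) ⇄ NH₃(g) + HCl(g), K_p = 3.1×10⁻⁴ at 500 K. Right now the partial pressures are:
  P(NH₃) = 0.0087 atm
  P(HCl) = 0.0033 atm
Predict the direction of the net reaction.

in the forward direction

(NH₄Cl is a pure solid — omitted from Q_p.)
Q_p = P(NH₃)·P(HCl) = (0.0087)·(0.0033) = 2.9×10⁻⁵
Q_p = 2.9×10⁻⁵ < K_p = 3.1×10⁻⁴, so the forward reaction proceeds.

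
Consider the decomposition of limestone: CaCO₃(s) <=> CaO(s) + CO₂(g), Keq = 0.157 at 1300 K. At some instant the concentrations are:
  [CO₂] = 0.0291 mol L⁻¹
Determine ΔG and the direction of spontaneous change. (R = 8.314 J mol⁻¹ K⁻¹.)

(CaCO₃, CaO are pure solids — omitted from Q.)
Q = [CO₂] = 0.0291
ΔG = RT ln(Q/Keq) = (8.314 J mol⁻¹ K⁻¹)(1300 K) × ln(0.0291/0.157)
   = (10.81 kJ/mol)(-1.686) = -18.2 kJ/mol
ΔG < 0, so the forward reaction is spontaneous (proceeds forward).

ΔG = -18.2 kJ/mol; the forward reaction is spontaneous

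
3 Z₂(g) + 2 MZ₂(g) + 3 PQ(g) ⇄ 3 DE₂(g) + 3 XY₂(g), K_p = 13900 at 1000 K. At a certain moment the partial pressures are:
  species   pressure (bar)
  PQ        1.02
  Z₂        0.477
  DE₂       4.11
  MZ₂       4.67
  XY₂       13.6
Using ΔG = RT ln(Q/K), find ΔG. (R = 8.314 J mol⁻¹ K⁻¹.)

ΔG = 13.4 kJ/mol

Q_p = P(DE₂)³·P(XY₂)³ / (P(Z₂)³·P(MZ₂)²·P(PQ)³) = (4.11)³·(13.6)³ / ((0.477)³·(4.67)²·(1.02)³) = 69500
ΔG = RT ln(Q_p/K_p) = (8.314 J mol⁻¹ K⁻¹)(1000 K) × ln(69500/13900)
   = (8.314 kJ/mol)(1.609) = 13.4 kJ/mol
ΔG > 0, so the forward reaction is non-spontaneous (proceeds in reverse).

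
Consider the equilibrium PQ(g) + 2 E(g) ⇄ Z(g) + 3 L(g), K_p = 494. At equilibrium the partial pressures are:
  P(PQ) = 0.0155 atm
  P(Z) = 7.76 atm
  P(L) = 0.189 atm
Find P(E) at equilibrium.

At equilibrium, K_p = P(Z)·P(L)³ / (P(PQ)·P(E)²) = 494.
(7.76)·(0.189)³ / ((0.0155)·(P(E))²) = 494
P(E)² = 0.00684 ⇒ P(E) = 0.0827 atm

P(E) = 0.0827 atm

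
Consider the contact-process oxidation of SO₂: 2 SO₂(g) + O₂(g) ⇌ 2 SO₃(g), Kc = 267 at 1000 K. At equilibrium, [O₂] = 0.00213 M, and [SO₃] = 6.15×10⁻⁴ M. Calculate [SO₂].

At equilibrium, Kc = [SO₃]² / ([SO₂]²·[O₂]) = 267.
(6.15×10⁻⁴)² / (([SO₂])²·(0.00213)) = 267
[SO₂]² = 6.65×10⁻⁷ ⇒ [SO₂] = 8.16×10⁻⁴ M

[SO₂] = 8.16×10⁻⁴ M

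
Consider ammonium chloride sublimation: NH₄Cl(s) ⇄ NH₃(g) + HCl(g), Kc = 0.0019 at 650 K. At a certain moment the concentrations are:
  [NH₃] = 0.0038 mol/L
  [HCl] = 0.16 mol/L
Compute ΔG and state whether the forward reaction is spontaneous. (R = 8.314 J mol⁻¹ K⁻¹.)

ΔG = -6.16 kJ/mol; the forward reaction is spontaneous

(NH₄Cl is a pure solid — omitted from Qc.)
Qc = [NH₃]·[HCl] = (0.0038)·(0.16) = 6.08×10⁻⁴
ΔG = RT ln(Qc/Kc) = (8.314 J mol⁻¹ K⁻¹)(650 K) × ln(6.08×10⁻⁴/0.0019)
   = (5.404 kJ/mol)(-1.139) = -6.16 kJ/mol
ΔG < 0, so the forward reaction is spontaneous (proceeds forward).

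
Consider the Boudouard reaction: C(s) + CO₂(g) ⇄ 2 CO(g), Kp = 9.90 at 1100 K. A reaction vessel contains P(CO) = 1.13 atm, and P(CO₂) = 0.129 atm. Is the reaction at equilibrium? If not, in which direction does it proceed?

(C is a pure solid — omitted from Qp.)
Qp = P(CO)² / P(CO₂) = (1.13)² / (0.129) = 9.90
Qp = 9.90 = Kp, so the system is already at equilibrium.

neither direction; the system is at equilibrium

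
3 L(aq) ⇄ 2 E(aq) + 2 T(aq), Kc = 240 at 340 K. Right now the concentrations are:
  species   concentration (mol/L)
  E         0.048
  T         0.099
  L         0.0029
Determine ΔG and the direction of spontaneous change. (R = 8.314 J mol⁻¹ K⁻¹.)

Qc = [E]²·[T]² / [L]³ = (0.048)²·(0.099)² / (0.0029)³ = 926
ΔG = RT ln(Qc/Kc) = (8.314 J mol⁻¹ K⁻¹)(340 K) × ln(926/240)
   = (2.827 kJ/mol)(1.350) = 3.82 kJ/mol
ΔG > 0, so the forward reaction is non-spontaneous (proceeds in reverse).

ΔG = 3.82 kJ/mol; the forward reaction is non-spontaneous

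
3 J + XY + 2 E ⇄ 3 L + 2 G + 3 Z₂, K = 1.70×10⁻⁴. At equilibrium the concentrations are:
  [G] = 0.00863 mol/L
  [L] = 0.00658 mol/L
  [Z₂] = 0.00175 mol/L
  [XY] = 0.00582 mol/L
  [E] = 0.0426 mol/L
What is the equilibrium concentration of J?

[J] = 3.99×10⁻⁴ mol/L

At equilibrium, K = [L]³·[G]²·[Z₂]³ / ([J]³·[XY]·[E]²) = 1.70×10⁻⁴.
(0.00658)³·(0.00863)²·(0.00175)³ / (([J])³·(0.00582)·(0.0426)²) = 1.70×10⁻⁴
[J]³ = 6.33×10⁻¹¹ ⇒ [J] = 3.99×10⁻⁴ mol/L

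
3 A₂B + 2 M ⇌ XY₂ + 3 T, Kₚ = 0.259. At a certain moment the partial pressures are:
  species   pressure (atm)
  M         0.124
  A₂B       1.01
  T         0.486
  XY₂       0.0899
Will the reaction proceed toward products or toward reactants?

Qₚ = P(XY₂)·P(T)³ / (P(A₂B)³·P(M)²) = (0.0899)·(0.486)³ / ((1.01)³·(0.124)²) = 0.651
Qₚ = 0.651 > Kₚ = 0.259, so the reverse reaction proceeds.

reverse (toward reactants)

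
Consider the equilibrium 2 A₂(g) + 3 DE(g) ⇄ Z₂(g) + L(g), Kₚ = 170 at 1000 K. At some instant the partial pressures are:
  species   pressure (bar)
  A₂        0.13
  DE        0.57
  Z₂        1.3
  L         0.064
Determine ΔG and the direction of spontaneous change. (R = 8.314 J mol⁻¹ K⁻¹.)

ΔG = -15.4 kJ/mol; the forward reaction is spontaneous

Qₚ = P(Z₂)·P(L) / (P(A₂)²·P(DE)³) = (1.3)·(0.064) / ((0.13)²·(0.57)³) = 26.6
ΔG = RT ln(Qₚ/Kₚ) = (8.314 J mol⁻¹ K⁻¹)(1000 K) × ln(26.6/170)
   = (8.314 kJ/mol)(-1.855) = -15.4 kJ/mol
ΔG < 0, so the forward reaction is spontaneous (proceeds forward).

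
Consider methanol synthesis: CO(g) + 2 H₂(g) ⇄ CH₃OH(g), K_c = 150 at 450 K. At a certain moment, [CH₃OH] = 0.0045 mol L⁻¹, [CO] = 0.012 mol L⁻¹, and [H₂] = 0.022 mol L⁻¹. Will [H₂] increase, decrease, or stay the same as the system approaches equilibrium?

increase

Q_c = [CH₃OH] / ([CO]·[H₂]²) = (0.0045) / ((0.012)·(0.022)²) = 770
Q_c = 770 > K_c = 150: net reverse reaction.
H₂ is a reactant, so it increases.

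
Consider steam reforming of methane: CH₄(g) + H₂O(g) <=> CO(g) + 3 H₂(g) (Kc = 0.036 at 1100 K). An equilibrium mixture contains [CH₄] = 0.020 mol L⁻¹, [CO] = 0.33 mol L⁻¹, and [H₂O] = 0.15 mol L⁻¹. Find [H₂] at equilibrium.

At equilibrium, Kc = [CO]·[H₂]³ / ([CH₄]·[H₂O]) = 0.036.
(0.33)·([H₂])³ / ((0.020)·(0.15)) = 0.036
[H₂]³ = 3.27×10⁻⁴ ⇒ [H₂] = 0.069 mol L⁻¹

[H₂] = 0.069 mol L⁻¹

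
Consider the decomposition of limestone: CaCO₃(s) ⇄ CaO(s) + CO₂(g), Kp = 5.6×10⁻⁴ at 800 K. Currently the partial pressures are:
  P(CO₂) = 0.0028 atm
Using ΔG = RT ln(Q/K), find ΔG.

(CaCO₃, CaO are pure solids — omitted from Qp.)
Qp = P(CO₂) = 0.00280
ΔG = RT ln(Qp/Kp) = (8.314 J mol⁻¹ K⁻¹)(800 K) × ln(0.00280/5.6×10⁻⁴)
   = (6.651 kJ/mol)(1.609) = 10.7 kJ/mol
ΔG > 0, so the forward reaction is non-spontaneous (proceeds in reverse).

ΔG = 10.7 kJ/mol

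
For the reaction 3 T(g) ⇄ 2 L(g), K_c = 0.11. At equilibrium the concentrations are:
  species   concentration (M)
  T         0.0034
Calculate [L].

At equilibrium, K_c = [L]² / [T]³ = 0.11.
([L])² / (0.0034)³ = 0.11
[L]² = 4.32×10⁻⁹ ⇒ [L] = 6.6×10⁻⁵ M

[L] = 6.6×10⁻⁵ M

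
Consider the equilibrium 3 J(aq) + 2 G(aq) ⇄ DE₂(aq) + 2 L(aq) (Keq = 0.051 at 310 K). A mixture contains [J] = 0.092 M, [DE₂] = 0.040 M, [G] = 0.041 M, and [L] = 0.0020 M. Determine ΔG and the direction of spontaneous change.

Q = [DE₂]·[L]² / ([J]³·[G]²) = (0.040)·(0.0020)² / ((0.092)³·(0.041)²) = 0.122
ΔG = RT ln(Q/Keq) = (8.314 J mol⁻¹ K⁻¹)(310 K) × ln(0.122/0.051)
   = (2.577 kJ/mol)(0.8722) = 2.25 kJ/mol
ΔG > 0, so the forward reaction is non-spontaneous (proceeds in reverse).

ΔG = 2.25 kJ/mol; the forward reaction is non-spontaneous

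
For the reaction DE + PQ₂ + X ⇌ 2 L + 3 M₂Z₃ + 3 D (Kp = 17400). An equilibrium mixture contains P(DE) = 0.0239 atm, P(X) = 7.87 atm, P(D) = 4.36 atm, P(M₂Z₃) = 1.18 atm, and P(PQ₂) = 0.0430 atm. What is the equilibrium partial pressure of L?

At equilibrium, Kp = P(L)²·P(M₂Z₃)³·P(D)³ / (P(DE)·P(PQ₂)·P(X)) = 17400.
(P(L))²·(1.18)³·(4.36)³ / ((0.0239)·(0.0430)·(7.87)) = 17400
P(L)² = 1.03 ⇒ P(L) = 1.02 atm

P(L) = 1.02 atm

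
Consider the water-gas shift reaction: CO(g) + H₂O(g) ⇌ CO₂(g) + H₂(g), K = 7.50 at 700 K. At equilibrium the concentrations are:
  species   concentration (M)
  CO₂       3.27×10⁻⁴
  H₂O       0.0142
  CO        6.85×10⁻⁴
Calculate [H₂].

[H₂] = 0.223 M

At equilibrium, K = [CO₂]·[H₂] / ([CO]·[H₂O]) = 7.50.
(3.27×10⁻⁴)·([H₂]) / ((6.85×10⁻⁴)·(0.0142)) = 7.50
[H₂] = 0.223 M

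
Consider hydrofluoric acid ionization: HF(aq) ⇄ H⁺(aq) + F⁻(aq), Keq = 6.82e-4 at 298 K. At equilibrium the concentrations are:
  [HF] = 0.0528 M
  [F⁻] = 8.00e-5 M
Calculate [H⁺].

[H⁺] = 0.450 M

At equilibrium, Keq = [H⁺]·[F⁻] / [HF] = 6.82e-4.
([H⁺])·(8.00e-5) / (0.0528) = 6.82e-4
[H⁺] = 0.450 M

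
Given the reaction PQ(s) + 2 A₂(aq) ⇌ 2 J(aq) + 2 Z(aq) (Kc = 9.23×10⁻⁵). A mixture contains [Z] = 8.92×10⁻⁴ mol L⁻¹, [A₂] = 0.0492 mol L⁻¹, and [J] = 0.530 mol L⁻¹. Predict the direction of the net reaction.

(PQ is a pure solid — omitted from Qc.)
Qc = [J]²·[Z]² / [A₂]² = (0.530)²·(8.92×10⁻⁴)² / (0.0492)² = 9.23×10⁻⁵
Qc = 9.23×10⁻⁵ = Kc, so the system is already at equilibrium.

no net change (already at equilibrium)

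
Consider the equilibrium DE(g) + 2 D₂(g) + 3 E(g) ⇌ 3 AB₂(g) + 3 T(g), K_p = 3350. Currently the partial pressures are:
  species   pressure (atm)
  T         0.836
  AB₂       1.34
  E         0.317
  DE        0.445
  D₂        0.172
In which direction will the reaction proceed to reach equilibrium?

Q_p = P(AB₂)³·P(T)³ / (P(DE)·P(D₂)²·P(E)³) = (1.34)³·(0.836)³ / ((0.445)·(0.172)²·(0.317)³) = 3350
Q_p = 3350 = K_p, so the system is already at equilibrium.

no net change (already at equilibrium)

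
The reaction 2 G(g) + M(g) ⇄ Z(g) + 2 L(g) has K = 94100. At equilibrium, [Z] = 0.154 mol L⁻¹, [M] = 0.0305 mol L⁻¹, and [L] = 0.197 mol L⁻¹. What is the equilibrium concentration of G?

[G] = 0.00144 mol L⁻¹

At equilibrium, K = [Z]·[L]² / ([G]²·[M]) = 94100.
(0.154)·(0.197)² / (([G])²·(0.0305)) = 94100
[G]² = 2.08×10⁻⁶ ⇒ [G] = 0.00144 mol L⁻¹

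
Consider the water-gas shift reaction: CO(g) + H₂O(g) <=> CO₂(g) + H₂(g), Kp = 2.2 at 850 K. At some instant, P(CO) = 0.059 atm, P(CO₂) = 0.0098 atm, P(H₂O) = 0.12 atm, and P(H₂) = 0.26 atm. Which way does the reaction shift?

Qp = P(CO₂)·P(H₂) / (P(CO)·P(H₂O)) = (0.0098)·(0.26) / ((0.059)·(0.12)) = 0.36
Qp = 0.36 < Kp = 2.2, so the forward reaction proceeds.

toward products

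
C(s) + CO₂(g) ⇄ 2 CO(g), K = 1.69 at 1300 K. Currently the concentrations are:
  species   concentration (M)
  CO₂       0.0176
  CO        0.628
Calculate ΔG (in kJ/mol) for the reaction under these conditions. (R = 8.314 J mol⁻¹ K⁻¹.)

ΔG = 27.9 kJ/mol

(C is a pure solid — omitted from Q.)
Q = [CO]² / [CO₂] = (0.628)² / (0.0176) = 22.4
ΔG = RT ln(Q/K) = (8.314 J mol⁻¹ K⁻¹)(1300 K) × ln(22.4/1.69)
   = (10.81 kJ/mol)(2.584) = 27.9 kJ/mol
ΔG > 0, so the forward reaction is non-spontaneous (proceeds in reverse).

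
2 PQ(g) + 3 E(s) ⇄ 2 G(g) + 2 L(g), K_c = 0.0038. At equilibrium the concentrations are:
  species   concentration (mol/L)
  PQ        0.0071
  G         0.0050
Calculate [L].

(E is a pure solid — omitted from K_c.)
At equilibrium, K_c = [G]²·[L]² / [PQ]² = 0.0038.
(0.0050)²·([L])² / (0.0071)² = 0.0038
[L]² = 0.00766 ⇒ [L] = 0.088 mol/L

[L] = 0.088 mol/L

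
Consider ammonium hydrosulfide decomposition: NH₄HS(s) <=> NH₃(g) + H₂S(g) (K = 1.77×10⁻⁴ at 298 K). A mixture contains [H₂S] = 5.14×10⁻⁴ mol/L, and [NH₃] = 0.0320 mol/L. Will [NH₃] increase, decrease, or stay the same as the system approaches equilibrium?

(NH₄HS is a pure solid — omitted from Q.)
Q = [NH₃]·[H₂S] = (0.0320)·(5.14×10⁻⁴) = 1.64×10⁻⁵
Q = 1.64×10⁻⁵ < K = 1.77×10⁻⁴: net forward reaction.
NH₃ is a product, so it increases.

increase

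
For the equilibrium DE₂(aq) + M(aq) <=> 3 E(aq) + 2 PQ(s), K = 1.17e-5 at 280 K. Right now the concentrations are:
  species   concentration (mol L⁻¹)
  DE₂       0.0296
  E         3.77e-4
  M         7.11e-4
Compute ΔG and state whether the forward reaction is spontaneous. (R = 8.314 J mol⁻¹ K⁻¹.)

ΔG = -3.55 kJ/mol; the forward reaction is spontaneous

(PQ is a pure solid — omitted from Q.)
Q = [E]³ / ([DE₂]·[M]) = (3.77e-4)³ / ((0.0296)·(7.11e-4)) = 2.55e-6
ΔG = RT ln(Q/K) = (8.314 J mol⁻¹ K⁻¹)(280 K) × ln(2.55e-6/1.17e-5)
   = (2.328 kJ/mol)(-1.523) = -3.55 kJ/mol
ΔG < 0, so the forward reaction is spontaneous (proceeds forward).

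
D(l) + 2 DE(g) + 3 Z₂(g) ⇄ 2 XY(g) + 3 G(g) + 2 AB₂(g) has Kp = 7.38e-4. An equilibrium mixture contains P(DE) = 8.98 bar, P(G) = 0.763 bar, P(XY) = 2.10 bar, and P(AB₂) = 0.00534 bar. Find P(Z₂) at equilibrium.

P(Z₂) = 0.0979 bar

(D is a pure liquid — omitted from Kp.)
At equilibrium, Kp = P(XY)²·P(G)³·P(AB₂)² / (P(DE)²·P(Z₂)³) = 7.38e-4.
(2.10)²·(0.763)³·(0.00534)² / ((8.98)²·(P(Z₂))³) = 7.38e-4
P(Z₂)³ = 9.39e-4 ⇒ P(Z₂) = 0.0979 bar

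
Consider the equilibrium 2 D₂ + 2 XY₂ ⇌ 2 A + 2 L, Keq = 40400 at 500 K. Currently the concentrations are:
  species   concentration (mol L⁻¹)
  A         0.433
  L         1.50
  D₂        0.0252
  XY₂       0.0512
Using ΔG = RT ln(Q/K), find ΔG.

ΔG = 7.63 kJ/mol

Q = [A]²·[L]² / ([D₂]²·[XY₂]²) = (0.433)²·(1.50)² / ((0.0252)²·(0.0512)²) = 2.53×10⁵
ΔG = RT ln(Q/Keq) = (8.314 J mol⁻¹ K⁻¹)(500 K) × ln(2.53×10⁵/40400)
   = (4.157 kJ/mol)(1.835) = 7.63 kJ/mol
ΔG > 0, so the forward reaction is non-spontaneous (proceeds in reverse).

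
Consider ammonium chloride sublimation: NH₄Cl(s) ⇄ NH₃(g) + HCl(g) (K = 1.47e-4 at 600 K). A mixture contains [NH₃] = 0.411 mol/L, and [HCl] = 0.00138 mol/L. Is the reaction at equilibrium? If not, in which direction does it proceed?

(NH₄Cl is a pure solid — omitted from Q.)
Q = [NH₃]·[HCl] = (0.411)·(0.00138) = 5.67e-4
Q = 5.67e-4 > K = 1.47e-4, so the reverse reaction proceeds.

to the left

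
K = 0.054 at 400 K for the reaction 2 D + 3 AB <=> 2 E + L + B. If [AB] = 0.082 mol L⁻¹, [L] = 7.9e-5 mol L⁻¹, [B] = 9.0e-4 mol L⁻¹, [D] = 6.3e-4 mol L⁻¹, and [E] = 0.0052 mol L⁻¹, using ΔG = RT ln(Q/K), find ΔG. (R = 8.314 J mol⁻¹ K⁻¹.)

Q = [E]²·[L]·[B] / ([D]²·[AB]³) = (0.0052)²·(7.9e-5)·(9.0e-4) / ((6.3e-4)²·(0.082)³) = 0.00879
ΔG = RT ln(Q/K) = (8.314 J mol⁻¹ K⁻¹)(400 K) × ln(0.00879/0.054)
   = (3.326 kJ/mol)(-1.815) = -6.04 kJ/mol
ΔG < 0, so the forward reaction is spontaneous (proceeds forward).

ΔG = -6.04 kJ/mol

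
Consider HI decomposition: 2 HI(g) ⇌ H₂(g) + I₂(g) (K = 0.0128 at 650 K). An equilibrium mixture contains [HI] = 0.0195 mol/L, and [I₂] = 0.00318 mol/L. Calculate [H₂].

[H₂] = 0.00153 mol/L

At equilibrium, K = [H₂]·[I₂] / [HI]² = 0.0128.
([H₂])·(0.00318) / (0.0195)² = 0.0128
[H₂] = 0.00153 mol/L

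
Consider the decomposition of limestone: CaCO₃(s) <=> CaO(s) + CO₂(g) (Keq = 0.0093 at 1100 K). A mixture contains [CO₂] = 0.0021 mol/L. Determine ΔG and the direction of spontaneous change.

(CaCO₃, CaO are pure solids — omitted from Q.)
Q = [CO₂] = 0.00210
ΔG = RT ln(Q/Keq) = (8.314 J mol⁻¹ K⁻¹)(1100 K) × ln(0.00210/0.0093)
   = (9.145 kJ/mol)(-1.488) = -13.6 kJ/mol
ΔG < 0, so the forward reaction is spontaneous (proceeds forward).

ΔG = -13.6 kJ/mol; the forward reaction is spontaneous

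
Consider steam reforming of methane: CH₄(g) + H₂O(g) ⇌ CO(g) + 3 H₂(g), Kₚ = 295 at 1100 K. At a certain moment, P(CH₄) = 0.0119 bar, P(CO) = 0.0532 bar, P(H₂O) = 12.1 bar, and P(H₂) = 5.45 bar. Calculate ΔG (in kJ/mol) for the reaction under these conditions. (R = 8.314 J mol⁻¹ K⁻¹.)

Qₚ = P(CO)·P(H₂)³ / (P(CH₄)·P(H₂O)) = (0.0532)·(5.45)³ / ((0.0119)·(12.1)) = 59.8
ΔG = RT ln(Qₚ/Kₚ) = (8.314 J mol⁻¹ K⁻¹)(1100 K) × ln(59.8/295)
   = (9.145 kJ/mol)(-1.596) = -14.6 kJ/mol
ΔG < 0, so the forward reaction is spontaneous (proceeds forward).

ΔG = -14.6 kJ/mol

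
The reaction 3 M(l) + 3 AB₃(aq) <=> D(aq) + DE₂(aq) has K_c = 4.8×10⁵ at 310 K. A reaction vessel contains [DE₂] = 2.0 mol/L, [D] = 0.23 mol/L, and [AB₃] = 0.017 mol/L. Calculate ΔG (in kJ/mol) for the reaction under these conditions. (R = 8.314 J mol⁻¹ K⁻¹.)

(M is a pure liquid — omitted from Q_c.)
Q_c = [D]·[DE₂] / [AB₃]³ = (0.23)·(2.0) / (0.017)³ = 93600
ΔG = RT ln(Q_c/K_c) = (8.314 J mol⁻¹ K⁻¹)(310 K) × ln(93600/4.8×10⁵)
   = (2.577 kJ/mol)(-1.635) = -4.21 kJ/mol
ΔG < 0, so the forward reaction is spontaneous (proceeds forward).

ΔG = -4.21 kJ/mol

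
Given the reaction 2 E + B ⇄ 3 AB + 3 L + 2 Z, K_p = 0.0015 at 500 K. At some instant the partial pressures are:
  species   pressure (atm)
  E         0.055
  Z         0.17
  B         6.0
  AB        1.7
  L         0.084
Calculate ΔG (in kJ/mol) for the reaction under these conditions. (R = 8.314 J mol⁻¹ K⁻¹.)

ΔG = 4.69 kJ/mol

Q_p = P(AB)³·P(L)³·P(Z)² / (P(E)²·P(B)) = (1.7)³·(0.084)³·(0.17)² / ((0.055)²·(6.0)) = 0.00464
ΔG = RT ln(Q_p/K_p) = (8.314 J mol⁻¹ K⁻¹)(500 K) × ln(0.00464/0.0015)
   = (4.157 kJ/mol)(1.129) = 4.69 kJ/mol
ΔG > 0, so the forward reaction is non-spontaneous (proceeds in reverse).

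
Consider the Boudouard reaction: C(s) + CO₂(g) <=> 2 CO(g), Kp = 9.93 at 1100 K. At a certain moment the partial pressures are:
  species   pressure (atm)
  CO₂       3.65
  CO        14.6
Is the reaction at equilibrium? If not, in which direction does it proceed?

reverse (toward reactants)

(C is a pure solid — omitted from Qp.)
Qp = P(CO)² / P(CO₂) = (14.6)² / (3.65) = 58.4
Qp = 58.4 > Kp = 9.93, so the reverse reaction proceeds.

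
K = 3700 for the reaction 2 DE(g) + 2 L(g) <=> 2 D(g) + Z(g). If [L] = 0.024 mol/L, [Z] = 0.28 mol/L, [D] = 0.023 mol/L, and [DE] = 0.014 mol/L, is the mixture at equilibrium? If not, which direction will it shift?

Q = [D]²·[Z] / ([DE]²·[L]²) = (0.023)²·(0.28) / ((0.014)²·(0.024)²) = 1300
Q = 1300 < K = 3700: net forward reaction.

no; Q < K, reaction proceeds forward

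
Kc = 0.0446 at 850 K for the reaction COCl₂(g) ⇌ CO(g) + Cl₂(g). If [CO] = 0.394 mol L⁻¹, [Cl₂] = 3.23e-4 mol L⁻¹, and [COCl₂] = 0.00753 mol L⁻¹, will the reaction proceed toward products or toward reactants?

Qc = [CO]·[Cl₂] / [COCl₂] = (0.394)·(3.23e-4) / (0.00753) = 0.0169
Qc = 0.0169 < Kc = 0.0446, so the forward reaction proceeds.

to the right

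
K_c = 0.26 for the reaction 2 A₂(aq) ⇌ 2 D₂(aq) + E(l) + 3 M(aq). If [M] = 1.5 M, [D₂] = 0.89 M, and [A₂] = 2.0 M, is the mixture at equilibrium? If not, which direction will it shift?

no; Q > K, reaction proceeds in reverse

(E is a pure liquid — omitted from Q_c.)
Q_c = [D₂]²·[M]³ / [A₂]² = (0.89)²·(1.5)³ / (2.0)² = 0.67
Q_c = 0.67 > K_c = 0.26: net reverse reaction.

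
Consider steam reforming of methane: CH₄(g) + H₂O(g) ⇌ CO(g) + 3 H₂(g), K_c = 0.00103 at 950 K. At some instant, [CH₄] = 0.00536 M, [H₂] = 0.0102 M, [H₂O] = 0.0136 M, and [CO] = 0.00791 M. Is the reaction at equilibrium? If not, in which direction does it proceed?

forward (toward products)

Q_c = [CO]·[H₂]³ / ([CH₄]·[H₂O]) = (0.00791)·(0.0102)³ / ((0.00536)·(0.0136)) = 1.15×10⁻⁴
Q_c = 1.15×10⁻⁴ < K_c = 0.00103, so the forward reaction proceeds.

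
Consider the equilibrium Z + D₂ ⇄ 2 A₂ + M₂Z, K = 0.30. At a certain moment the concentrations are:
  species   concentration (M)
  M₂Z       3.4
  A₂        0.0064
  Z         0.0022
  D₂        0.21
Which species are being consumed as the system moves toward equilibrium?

none (at equilibrium)

Q = [A₂]²·[M₂Z] / ([Z]·[D₂]) = (0.0064)²·(3.4) / ((0.0022)·(0.21)) = 0.30
Q = 0.30 = K; the system is at equilibrium.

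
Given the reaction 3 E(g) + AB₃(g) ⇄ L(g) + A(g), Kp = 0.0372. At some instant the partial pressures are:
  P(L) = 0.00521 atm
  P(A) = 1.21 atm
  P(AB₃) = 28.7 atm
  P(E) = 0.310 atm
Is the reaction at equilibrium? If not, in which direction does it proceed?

Qp = P(L)·P(A) / (P(E)³·P(AB₃)) = (0.00521)·(1.21) / ((0.310)³·(28.7)) = 0.00737
Qp = 0.00737 < Kp = 0.0372, so the forward reaction proceeds.

toward products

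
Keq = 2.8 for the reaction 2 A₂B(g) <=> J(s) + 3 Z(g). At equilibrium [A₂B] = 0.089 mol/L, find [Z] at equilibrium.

[Z] = 0.28 mol/L

(J is a pure solid — omitted from Keq.)
At equilibrium, Keq = [Z]³ / [A₂B]² = 2.8.
([Z])³ / (0.089)² = 2.8
[Z]³ = 0.0222 ⇒ [Z] = 0.28 mol/L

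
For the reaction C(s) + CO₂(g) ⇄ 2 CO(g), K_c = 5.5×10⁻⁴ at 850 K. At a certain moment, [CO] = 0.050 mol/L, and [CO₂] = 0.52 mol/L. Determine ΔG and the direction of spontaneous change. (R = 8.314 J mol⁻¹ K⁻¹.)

ΔG = 15.3 kJ/mol; the forward reaction is non-spontaneous

(C is a pure solid — omitted from Q_c.)
Q_c = [CO]² / [CO₂] = (0.050)² / (0.52) = 0.00481
ΔG = RT ln(Q_c/K_c) = (8.314 J mol⁻¹ K⁻¹)(850 K) × ln(0.00481/5.5×10⁻⁴)
   = (7.067 kJ/mol)(2.169) = 15.3 kJ/mol
ΔG > 0, so the forward reaction is non-spontaneous (proceeds in reverse).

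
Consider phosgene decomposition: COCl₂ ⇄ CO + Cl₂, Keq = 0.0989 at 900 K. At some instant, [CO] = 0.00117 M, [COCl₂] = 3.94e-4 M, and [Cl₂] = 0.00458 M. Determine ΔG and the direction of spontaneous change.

ΔG = -14.8 kJ/mol; the forward reaction is spontaneous

Q = [CO]·[Cl₂] / [COCl₂] = (0.00117)·(0.00458) / (3.94e-4) = 0.0136
ΔG = RT ln(Q/Keq) = (8.314 J mol⁻¹ K⁻¹)(900 K) × ln(0.0136/0.0989)
   = (7.483 kJ/mol)(-1.984) = -14.8 kJ/mol
ΔG < 0, so the forward reaction is spontaneous (proceeds forward).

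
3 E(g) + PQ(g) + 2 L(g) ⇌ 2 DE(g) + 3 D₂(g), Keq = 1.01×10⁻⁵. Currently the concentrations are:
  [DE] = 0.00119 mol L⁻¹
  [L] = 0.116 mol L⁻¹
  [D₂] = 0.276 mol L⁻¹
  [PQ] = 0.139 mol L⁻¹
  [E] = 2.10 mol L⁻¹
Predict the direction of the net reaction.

toward products

Q = [DE]²·[D₂]³ / ([E]³·[PQ]·[L]²) = (0.00119)²·(0.276)³ / ((2.10)³·(0.139)·(0.116)²) = 1.72×10⁻⁶
Q = 1.72×10⁻⁶ < Keq = 1.01×10⁻⁵, so the forward reaction proceeds.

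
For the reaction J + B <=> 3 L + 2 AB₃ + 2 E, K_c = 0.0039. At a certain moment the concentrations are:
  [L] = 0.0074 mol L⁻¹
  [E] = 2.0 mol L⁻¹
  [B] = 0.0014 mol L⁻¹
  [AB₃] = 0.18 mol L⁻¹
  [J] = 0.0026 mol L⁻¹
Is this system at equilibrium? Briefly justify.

Q_c = [L]³·[AB₃]²·[E]² / ([J]·[B]) = (0.0074)³·(0.18)²·(2.0)² / ((0.0026)·(0.0014)) = 0.014
Q_c = 0.014 > K_c = 0.0039: net reverse reaction.

no; Q > K, reaction proceeds in reverse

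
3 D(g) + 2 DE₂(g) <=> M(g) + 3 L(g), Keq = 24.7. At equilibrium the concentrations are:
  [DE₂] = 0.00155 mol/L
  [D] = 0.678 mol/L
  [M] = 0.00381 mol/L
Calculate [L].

At equilibrium, Keq = [M]·[L]³ / ([D]³·[DE₂]²) = 24.7.
(0.00381)·([L])³ / ((0.678)³·(0.00155)²) = 24.7
[L]³ = 0.00485 ⇒ [L] = 0.169 mol/L

[L] = 0.169 mol/L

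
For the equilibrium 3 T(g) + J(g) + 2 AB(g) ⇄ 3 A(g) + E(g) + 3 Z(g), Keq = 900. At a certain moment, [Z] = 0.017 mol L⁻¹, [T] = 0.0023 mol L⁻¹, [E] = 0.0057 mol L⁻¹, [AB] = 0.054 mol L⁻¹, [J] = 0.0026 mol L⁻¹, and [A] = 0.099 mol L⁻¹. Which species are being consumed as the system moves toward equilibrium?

Q = [A]³·[E]·[Z]³ / ([T]³·[J]·[AB]²) = (0.099)³·(0.0057)·(0.017)³ / ((0.0023)³·(0.0026)·(0.054)²) = 290
Q = 290 < Keq = 900: net forward reaction.

T, J, AB (reactants)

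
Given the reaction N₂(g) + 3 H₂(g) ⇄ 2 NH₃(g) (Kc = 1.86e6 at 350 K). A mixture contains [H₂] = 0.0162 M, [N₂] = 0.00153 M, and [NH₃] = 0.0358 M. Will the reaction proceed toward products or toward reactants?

forward (toward products)

Qc = [NH₃]² / ([N₂]·[H₂]³) = (0.0358)² / ((0.00153)·(0.0162)³) = 1.97e5
Qc = 1.97e5 < Kc = 1.86e6, so the forward reaction proceeds.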